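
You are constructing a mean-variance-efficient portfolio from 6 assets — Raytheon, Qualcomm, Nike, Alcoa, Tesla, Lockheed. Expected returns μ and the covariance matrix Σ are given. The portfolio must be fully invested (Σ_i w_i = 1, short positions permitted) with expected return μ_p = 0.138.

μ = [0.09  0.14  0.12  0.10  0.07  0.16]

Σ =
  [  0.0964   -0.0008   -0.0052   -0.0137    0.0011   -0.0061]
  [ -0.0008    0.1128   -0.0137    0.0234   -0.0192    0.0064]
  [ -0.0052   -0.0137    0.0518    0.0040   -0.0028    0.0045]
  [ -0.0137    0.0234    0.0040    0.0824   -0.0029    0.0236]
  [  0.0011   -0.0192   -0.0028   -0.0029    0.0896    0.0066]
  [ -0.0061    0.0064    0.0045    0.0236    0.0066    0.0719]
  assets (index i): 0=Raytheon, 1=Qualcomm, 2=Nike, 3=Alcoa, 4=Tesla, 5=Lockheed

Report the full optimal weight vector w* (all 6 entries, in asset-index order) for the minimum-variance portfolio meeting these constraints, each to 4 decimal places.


x=Σ⁻¹μ = [1.2472  1.5877  2.7353  0.3587  1.0705  1.8026]
y=Σ⁻¹𝟙 = [13.2232  12.0382  23.2134  7.7958  13.9171  8.6693]
a=μᵀx=1.061977  b=𝟙ᵀx=8.801915  c=𝟙ᵀy=78.857078  D=ac−b²=6.270671
λ₁=(c·0.138−b)/D = (78.857078·0.138−8.801915)/6.270671 = 0.331761
λ₂=(a−b·0.138)/D = (1.061977−8.801915·0.138)/6.270671 = -0.024349
w* = 0.331761·x + -0.024349·y:
  w_0 = 0.331761·1.2472 + -0.024349·13.2232 = 0.0918  (Raytheon)
  w_1 = 0.331761·1.5877 + -0.024349·12.0382 = 0.2336  (Qualcomm)
  w_2 = 0.331761·2.7353 + -0.024349·23.2134 = 0.3422  (Nike)
  w_3 = 0.331761·0.3587 + -0.024349·7.7958 = -0.0708  (Alcoa)
  w_4 = 0.331761·1.0705 + -0.024349·13.9171 = 0.0163  (Tesla)
  w_5 = 0.331761·1.8026 + -0.024349·8.6693 = 0.3869  (Lockheed)
Σw_i=1.0000  μᵀw=0.1380
σ²=wᵀΣw=λ₁·μ_p+λ₂ = 0.331761·0.138 + -0.024349 = 0.021433 ≈ 0.0214

0.0918  0.2336  0.3422  -0.0708  0.0163  0.3869


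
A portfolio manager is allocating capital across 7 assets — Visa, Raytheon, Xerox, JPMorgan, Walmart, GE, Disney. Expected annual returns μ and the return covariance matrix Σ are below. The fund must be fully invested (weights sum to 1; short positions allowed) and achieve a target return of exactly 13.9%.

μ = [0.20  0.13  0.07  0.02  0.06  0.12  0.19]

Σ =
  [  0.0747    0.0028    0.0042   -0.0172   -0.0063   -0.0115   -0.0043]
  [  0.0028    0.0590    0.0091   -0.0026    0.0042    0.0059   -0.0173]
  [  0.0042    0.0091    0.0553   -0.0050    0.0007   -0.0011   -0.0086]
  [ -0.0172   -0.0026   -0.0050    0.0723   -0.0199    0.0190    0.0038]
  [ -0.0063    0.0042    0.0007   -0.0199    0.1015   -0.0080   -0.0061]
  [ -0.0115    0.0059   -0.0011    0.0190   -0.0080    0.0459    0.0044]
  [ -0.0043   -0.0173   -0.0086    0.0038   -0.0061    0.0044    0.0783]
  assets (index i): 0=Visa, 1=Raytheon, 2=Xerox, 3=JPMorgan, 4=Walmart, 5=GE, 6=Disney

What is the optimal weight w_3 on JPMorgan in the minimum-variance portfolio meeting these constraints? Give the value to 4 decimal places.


0.0545

g=Σ⁻¹μ = [3.3972  2.4550  1.2032  0.6937  1.2409  2.8018  3.1933]
h=Σ⁻¹𝟙 = [21.6043  16.4218  18.6159  19.6153  16.8305  18.5320  18.9487]
a=μᵀg=2.114079  b=𝟙ᵀg=14.985037  c=𝟙ᵀh=130.568480  D=ac−b²=51.480779
λ₁=(c·0.139−b)/D = (130.568480·0.139−14.985037)/51.480779 = 0.061459
λ₂=(a−b·0.139)/D = (2.114079−14.985037·0.139)/51.480779 = 0.000605
w* = 0.061459·g + 0.000605·h:
  w_0 = 0.061459·3.3972 + 0.000605·21.6043 = 0.2219  (Visa)
  w_1 = 0.061459·2.4550 + 0.000605·16.4218 = 0.1608  (Raytheon)
  w_2 = 0.061459·1.2032 + 0.000605·18.6159 = 0.0852  (Xerox)
  w_3 = 0.061459·0.6937 + 0.000605·19.6153 = 0.0545  (JPMorgan)
  w_4 = 0.061459·1.2409 + 0.000605·16.8305 = 0.0864  (Walmart)
  w_5 = 0.061459·2.8018 + 0.000605·18.5320 = 0.1834  (GE)
  w_6 = 0.061459·3.1933 + 0.000605·18.9487 = 0.2077  (Disney)
Σw_i=1.0000  μᵀw=0.1390
σ²=wᵀΣw=λ₁·μ_p+λ₂ = 0.061459·0.139 + 0.000605 = 0.009148 ≈ 0.0091


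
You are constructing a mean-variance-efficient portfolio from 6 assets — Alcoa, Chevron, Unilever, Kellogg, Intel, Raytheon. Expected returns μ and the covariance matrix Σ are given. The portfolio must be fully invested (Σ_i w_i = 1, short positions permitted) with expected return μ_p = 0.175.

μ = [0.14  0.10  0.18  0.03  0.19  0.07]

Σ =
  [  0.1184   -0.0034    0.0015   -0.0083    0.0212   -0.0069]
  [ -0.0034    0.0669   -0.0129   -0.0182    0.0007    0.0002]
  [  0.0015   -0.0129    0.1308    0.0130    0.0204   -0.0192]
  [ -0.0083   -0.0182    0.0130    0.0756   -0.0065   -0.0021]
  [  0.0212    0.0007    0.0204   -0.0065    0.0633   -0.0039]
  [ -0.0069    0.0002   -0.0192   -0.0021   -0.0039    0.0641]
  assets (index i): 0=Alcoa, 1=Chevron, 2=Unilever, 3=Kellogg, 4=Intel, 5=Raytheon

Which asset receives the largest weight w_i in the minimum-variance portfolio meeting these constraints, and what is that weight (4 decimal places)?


Intel (0.5101)

u=Σ⁻¹μ = [0.9631  2.0509  1.3460  1.0237  2.4370  1.7743]
v=Σ⁻¹𝟙 = [9.2475  22.2958  8.7784  19.7840  12.9252  20.5905]
a=μᵀu=1.200146  b=𝟙ᵀu=9.594981  c=𝟙ᵀv=93.621351  D=ac−b²=20.295618
λ₁=(c·0.175−b)/D = (93.621351·0.175−9.594981)/20.295618 = 0.334494
λ₂=(a−b·0.175)/D = (1.200146−9.594981·0.175)/20.295618 = -0.023600
w* = 0.334494·u + -0.023600·v:
  w_0 = 0.334494·0.9631 + -0.023600·9.2475 = 0.1039  (Alcoa)
  w_1 = 0.334494·2.0509 + -0.023600·22.2958 = 0.1598  (Chevron)
  w_2 = 0.334494·1.3460 + -0.023600·8.7784 = 0.2431  (Unilever)
  w_3 = 0.334494·1.0237 + -0.023600·19.7840 = -0.1245  (Kellogg)
  w_4 = 0.334494·2.4370 + -0.023600·12.9252 = 0.5101  (Intel)
  w_5 = 0.334494·1.7743 + -0.023600·20.5905 = 0.1076  (Raytheon)
Σw_i=1.0000  μᵀw=0.1750
σ²=wᵀΣw=λ₁·μ_p+λ₂ = 0.334494·0.175 + -0.023600 = 0.034936 ≈ 0.0349


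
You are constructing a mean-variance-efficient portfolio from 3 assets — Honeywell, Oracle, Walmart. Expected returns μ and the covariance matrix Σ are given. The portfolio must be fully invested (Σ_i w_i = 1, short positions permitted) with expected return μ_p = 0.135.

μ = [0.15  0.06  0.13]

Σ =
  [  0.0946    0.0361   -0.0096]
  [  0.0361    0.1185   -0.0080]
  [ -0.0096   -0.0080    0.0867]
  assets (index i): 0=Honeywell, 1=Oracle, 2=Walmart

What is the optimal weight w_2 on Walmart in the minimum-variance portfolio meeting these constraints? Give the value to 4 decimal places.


p=Σ⁻¹μ = [1.7211  0.0967  1.6989]
q=Σ⁻¹𝟙 = [9.4463  6.4506  13.1752]
a=μᵀp=0.484831  b=𝟙ᵀp=3.516747  c=𝟙ᵀq=29.072010  D=ac−b²=1.727499
λ₁=(c·0.135−b)/D = (29.072010·0.135−3.516747)/1.727499 = 0.236165
λ₂=(a−b·0.135)/D = (0.484831−3.516747·0.135)/1.727499 = 0.005829
w* = 0.236165·p + 0.005829·q:
  w_0 = 0.236165·1.7211 + 0.005829·9.4463 = 0.4615  (Honeywell)
  w_1 = 0.236165·0.0967 + 0.005829·6.4506 = 0.0604  (Oracle)
  w_2 = 0.236165·1.6989 + 0.005829·13.1752 = 0.4780  (Walmart)
Σw_i=1.0000  μᵀw=0.1350
σ²=wᵀΣw=λ₁·μ_p+λ₂ = 0.236165·0.135 + 0.005829 = 0.037711 ≈ 0.0377

0.4780


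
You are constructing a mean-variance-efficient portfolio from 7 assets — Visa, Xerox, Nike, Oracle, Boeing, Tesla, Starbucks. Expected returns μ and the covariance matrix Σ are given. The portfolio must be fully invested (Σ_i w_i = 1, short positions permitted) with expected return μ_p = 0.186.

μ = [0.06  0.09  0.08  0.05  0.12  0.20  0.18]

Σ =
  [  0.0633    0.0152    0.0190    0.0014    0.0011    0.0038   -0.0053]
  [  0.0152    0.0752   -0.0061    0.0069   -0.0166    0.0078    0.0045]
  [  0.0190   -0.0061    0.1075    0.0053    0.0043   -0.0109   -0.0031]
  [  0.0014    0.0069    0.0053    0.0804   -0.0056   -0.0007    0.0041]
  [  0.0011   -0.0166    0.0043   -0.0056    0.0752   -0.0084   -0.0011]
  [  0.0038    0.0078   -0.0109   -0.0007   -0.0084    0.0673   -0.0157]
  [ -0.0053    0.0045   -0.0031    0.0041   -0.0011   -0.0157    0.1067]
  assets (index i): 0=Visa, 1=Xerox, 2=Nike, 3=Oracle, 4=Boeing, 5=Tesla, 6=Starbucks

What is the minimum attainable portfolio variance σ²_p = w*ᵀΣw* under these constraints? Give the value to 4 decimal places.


g=Σ⁻¹μ = [0.2460  1.1623  1.1013  0.5230  2.2838  3.8163  2.2471]
h=Σ⁻¹𝟙 = [9.2384  12.4776  9.4211  11.4292  18.6103  19.7121  12.2316]
a=μᵀg=1.675413  b=𝟙ᵀg=11.379768  c=𝟙ᵀh=93.120211  D=ac−b²=26.515730
λ₁=(c·0.186−b)/D = (93.120211·0.186−11.379768)/26.515730 = 0.224040
λ₂=(a−b·0.186)/D = (1.675413−11.379768·0.186)/26.515730 = -0.016640
w* = 0.224040·g + -0.016640·h:
  w_0 = 0.224040·0.2460 + -0.016640·9.2384 = -0.0986  (Visa)
  w_1 = 0.224040·1.1623 + -0.016640·12.4776 = 0.0528  (Xerox)
  w_2 = 0.224040·1.1013 + -0.016640·9.4211 = 0.0900  (Nike)
  w_3 = 0.224040·0.5230 + -0.016640·11.4292 = -0.0730  (Oracle)
  w_4 = 0.224040·2.2838 + -0.016640·18.6103 = 0.2020  (Boeing)
  w_5 = 0.224040·3.8163 + -0.016640·19.7121 = 0.5270  (Tesla)
  w_6 = 0.224040·2.2471 + -0.016640·12.2316 = 0.2999  (Starbucks)
Σw_i=1.0000  μᵀw=0.1860
σ²=wᵀΣw=λ₁·μ_p+λ₂ = 0.224040·0.186 + -0.016640 = 0.025031 ≈ 0.0250

0.0250


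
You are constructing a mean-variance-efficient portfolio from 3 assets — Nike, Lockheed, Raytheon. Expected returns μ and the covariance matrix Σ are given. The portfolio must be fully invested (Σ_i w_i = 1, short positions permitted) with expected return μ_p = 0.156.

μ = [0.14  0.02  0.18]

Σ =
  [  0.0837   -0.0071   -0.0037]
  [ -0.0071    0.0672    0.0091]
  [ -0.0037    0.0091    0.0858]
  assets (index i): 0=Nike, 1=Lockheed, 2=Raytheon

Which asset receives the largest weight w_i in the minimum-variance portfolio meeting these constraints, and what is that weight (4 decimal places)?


x=Σ⁻¹μ = [1.7844  0.1944  2.1542]
y=Σ⁻¹𝟙 = [13.6813  14.8820  10.6666]
a=μᵀx=0.641460  b=𝟙ᵀx=4.133018  c=𝟙ᵀy=39.229967  D=ac−b²=8.082636
λ₁=(c·0.156−b)/D = (39.229967·0.156−4.133018)/8.082636 = 0.245818
λ₂=(a−b·0.156)/D = (0.641460−4.133018·0.156)/8.082636 = -0.000407
w* = 0.245818·x + -0.000407·y:
  w_0 = 0.245818·1.7844 + -0.000407·13.6813 = 0.4331  (Nike)
  w_1 = 0.245818·0.1944 + -0.000407·14.8820 = 0.0417  (Lockheed)
  w_2 = 0.245818·2.1542 + -0.000407·10.6666 = 0.5252  (Raytheon)
Σw_i=1.0000  μᵀw=0.1560
σ²=wᵀΣw=λ₁·μ_p+λ₂ = 0.245818·0.156 + -0.000407 = 0.037941 ≈ 0.0379

Raytheon (0.5252)


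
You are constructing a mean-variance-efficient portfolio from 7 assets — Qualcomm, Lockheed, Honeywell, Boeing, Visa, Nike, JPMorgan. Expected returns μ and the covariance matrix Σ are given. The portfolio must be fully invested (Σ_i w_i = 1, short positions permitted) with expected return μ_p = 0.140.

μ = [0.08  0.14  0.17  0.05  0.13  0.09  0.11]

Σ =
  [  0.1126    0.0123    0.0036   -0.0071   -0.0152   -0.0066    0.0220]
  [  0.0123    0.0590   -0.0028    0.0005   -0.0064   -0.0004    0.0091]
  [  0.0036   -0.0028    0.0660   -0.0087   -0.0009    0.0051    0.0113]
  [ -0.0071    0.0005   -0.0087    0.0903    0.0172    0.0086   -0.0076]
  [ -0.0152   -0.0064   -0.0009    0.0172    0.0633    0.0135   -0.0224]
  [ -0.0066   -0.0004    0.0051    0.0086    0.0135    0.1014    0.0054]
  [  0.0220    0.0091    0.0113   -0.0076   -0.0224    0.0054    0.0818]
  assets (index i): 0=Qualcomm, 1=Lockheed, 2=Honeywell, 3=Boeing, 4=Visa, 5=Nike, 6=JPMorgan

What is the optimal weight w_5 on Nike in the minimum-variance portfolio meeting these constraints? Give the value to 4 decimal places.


p=Σ⁻¹μ = [0.5123  2.4736  2.4812  0.3744  2.7709  0.3328  1.3606]
q=Σ⁻¹𝟙 = [7.8848  16.2208  14.4163  9.6760  20.0879  5.5618  12.3410]
a=μᵀp=1.367649  b=𝟙ᵀp=10.305764  c=𝟙ᵀq=86.188562  D=ac−b²=11.666892
λ₁=(c·0.140−b)/D = (86.188562·0.140−10.305764)/11.666892 = 0.150909
λ₂=(a−b·0.140)/D = (1.367649−10.305764·0.140)/11.666892 = -0.006442
w* = 0.150909·p + -0.006442·q:
  w_0 = 0.150909·0.5123 + -0.006442·7.8848 = 0.0265  (Qualcomm)
  w_1 = 0.150909·2.4736 + -0.006442·16.2208 = 0.2688  (Lockheed)
  w_2 = 0.150909·2.4812 + -0.006442·14.4163 = 0.2816  (Honeywell)
  w_3 = 0.150909·0.3744 + -0.006442·9.6760 = -0.0058  (Boeing)
  w_4 = 0.150909·2.7709 + -0.006442·20.0879 = 0.2887  (Visa)
  w_5 = 0.150909·0.3328 + -0.006442·5.5618 = 0.0144  (Nike)
  w_6 = 0.150909·1.3606 + -0.006442·12.3410 = 0.1258  (JPMorgan)
Σw_i=1.0000  μᵀw=0.1400
σ²=wᵀΣw=λ₁·μ_p+λ₂ = 0.150909·0.140 + -0.006442 = 0.014685 ≈ 0.0147

0.0144


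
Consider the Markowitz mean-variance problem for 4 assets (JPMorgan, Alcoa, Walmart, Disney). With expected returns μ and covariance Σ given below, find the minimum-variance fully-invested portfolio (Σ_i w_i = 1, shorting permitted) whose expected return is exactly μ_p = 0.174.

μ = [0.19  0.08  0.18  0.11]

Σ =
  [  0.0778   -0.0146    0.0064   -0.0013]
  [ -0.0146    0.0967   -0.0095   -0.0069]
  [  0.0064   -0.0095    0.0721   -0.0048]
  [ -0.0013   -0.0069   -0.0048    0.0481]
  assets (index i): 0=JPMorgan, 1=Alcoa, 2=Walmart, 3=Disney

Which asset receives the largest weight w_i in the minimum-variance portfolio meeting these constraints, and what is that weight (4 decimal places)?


JPMorgan (0.4400)

u=Σ⁻¹μ = [2.5859  1.6855  2.6799  2.8660]
v=Σ⁻¹𝟙 = [14.9313  15.9915  16.3234  25.1165]
a=μᵀu=1.423801  b=𝟙ᵀu=9.817297  c=𝟙ᵀv=72.362692  D=ac−b²=6.650762
λ₁=(c·0.174−b)/D = (72.362692·0.174−9.817297)/6.650762 = 0.417067
λ₂=(a−b·0.174)/D = (1.423801−9.817297·0.174)/6.650762 = -0.042763
w* = 0.417067·u + -0.042763·v:
  w_0 = 0.417067·2.5859 + -0.042763·14.9313 = 0.4400  (JPMorgan)
  w_1 = 0.417067·1.6855 + -0.042763·15.9915 = 0.0191  (Alcoa)
  w_2 = 0.417067·2.6799 + -0.042763·16.3234 = 0.4196  (Walmart)
  w_3 = 0.417067·2.8660 + -0.042763·25.1165 = 0.1213  (Disney)
Σw_i=1.0000  μᵀw=0.1740
σ²=wᵀΣw=λ₁·μ_p+λ₂ = 0.417067·0.174 + -0.042763 = 0.029806 ≈ 0.0298


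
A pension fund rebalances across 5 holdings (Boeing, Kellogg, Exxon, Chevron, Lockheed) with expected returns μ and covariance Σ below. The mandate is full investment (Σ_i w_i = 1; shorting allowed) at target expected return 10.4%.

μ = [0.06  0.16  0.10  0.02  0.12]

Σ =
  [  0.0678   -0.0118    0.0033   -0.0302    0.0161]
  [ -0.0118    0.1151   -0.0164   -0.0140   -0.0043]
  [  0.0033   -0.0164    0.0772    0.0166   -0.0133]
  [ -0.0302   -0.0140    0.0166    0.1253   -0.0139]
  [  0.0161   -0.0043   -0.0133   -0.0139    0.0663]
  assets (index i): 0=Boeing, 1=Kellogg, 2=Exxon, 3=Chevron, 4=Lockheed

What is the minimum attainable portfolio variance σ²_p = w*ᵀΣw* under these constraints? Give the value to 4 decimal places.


g=Σ⁻¹μ = [0.8454  1.9038  1.9262  0.5687  2.2338]
h=Σ⁻¹𝟙 = [18.7586  15.1723  15.3647  14.1088  17.5519]
a=μᵀg=0.827386  b=𝟙ᵀg=7.477955  c=𝟙ᵀh=80.956304  D=ac−b²=11.062325
λ₁=(c·0.104−b)/D = (80.956304·0.104−7.477955)/11.062325 = 0.085109
λ₂=(a−b·0.104)/D = (0.827386−7.477955·0.104)/11.062325 = 0.004491
w* = 0.085109·g + 0.004491·h:
  w_0 = 0.085109·0.8454 + 0.004491·18.7586 = 0.1562  (Boeing)
  w_1 = 0.085109·1.9038 + 0.004491·15.1723 = 0.2302  (Kellogg)
  w_2 = 0.085109·1.9262 + 0.004491·15.3647 = 0.2329  (Exxon)
  w_3 = 0.085109·0.5687 + 0.004491·14.1088 = 0.1118  (Chevron)
  w_4 = 0.085109·2.2338 + 0.004491·17.5519 = 0.2689  (Lockheed)
Σw_i=1.0000  μᵀw=0.1040
σ²=wᵀΣw=λ₁·μ_p+λ₂ = 0.085109·0.104 + 0.004491 = 0.013342 ≈ 0.0133

0.0133


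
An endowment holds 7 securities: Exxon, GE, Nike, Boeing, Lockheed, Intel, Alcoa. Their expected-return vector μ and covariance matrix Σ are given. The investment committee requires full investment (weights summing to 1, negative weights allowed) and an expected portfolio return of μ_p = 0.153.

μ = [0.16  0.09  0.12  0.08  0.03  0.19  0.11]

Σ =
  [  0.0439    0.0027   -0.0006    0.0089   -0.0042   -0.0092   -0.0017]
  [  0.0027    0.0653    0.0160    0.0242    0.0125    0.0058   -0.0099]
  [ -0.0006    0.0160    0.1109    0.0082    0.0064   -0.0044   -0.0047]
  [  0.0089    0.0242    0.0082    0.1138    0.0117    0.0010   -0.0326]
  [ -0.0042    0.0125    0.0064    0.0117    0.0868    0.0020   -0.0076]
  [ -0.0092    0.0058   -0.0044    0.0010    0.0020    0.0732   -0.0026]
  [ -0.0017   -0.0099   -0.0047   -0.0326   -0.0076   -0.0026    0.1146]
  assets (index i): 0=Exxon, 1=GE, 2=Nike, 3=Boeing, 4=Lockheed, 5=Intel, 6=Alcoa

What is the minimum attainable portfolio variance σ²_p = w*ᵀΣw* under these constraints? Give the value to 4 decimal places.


0.0141

x=Σ⁻¹μ = [4.2811  0.5945  1.1467  0.4820  0.3629  3.1872  1.3553]
y=Σ⁻¹𝟙 = [26.0611  8.1059  8.0767  6.9694  10.8493  16.8581  13.2286]
a=μᵀx=1.680188  b=𝟙ᵀx=11.409736  c=𝟙ᵀy=90.149222  D=ac−b²=21.285594
λ₁=(c·0.153−b)/D = (90.149222·0.153−11.409736)/21.285594 = 0.111958
λ₂=(a−b·0.153)/D = (1.680188−11.409736·0.153)/21.285594 = -0.003077
w* = 0.111958·x + -0.003077·y:
  w_0 = 0.111958·4.2811 + -0.003077·26.0611 = 0.3991  (Exxon)
  w_1 = 0.111958·0.5945 + -0.003077·8.1059 = 0.0416  (GE)
  w_2 = 0.111958·1.1467 + -0.003077·8.0767 = 0.1035  (Nike)
  w_3 = 0.111958·0.4820 + -0.003077·6.9694 = 0.0325  (Boeing)
  w_4 = 0.111958·0.3629 + -0.003077·10.8493 = 0.0072  (Lockheed)
  w_5 = 0.111958·3.1872 + -0.003077·16.8581 = 0.3050  (Intel)
  w_6 = 0.111958·1.3553 + -0.003077·13.2286 = 0.1110  (Alcoa)
Σw_i=1.0000  μᵀw=0.1530
σ²=wᵀΣw=λ₁·μ_p+λ₂ = 0.111958·0.153 + -0.003077 = 0.014052 ≈ 0.0141


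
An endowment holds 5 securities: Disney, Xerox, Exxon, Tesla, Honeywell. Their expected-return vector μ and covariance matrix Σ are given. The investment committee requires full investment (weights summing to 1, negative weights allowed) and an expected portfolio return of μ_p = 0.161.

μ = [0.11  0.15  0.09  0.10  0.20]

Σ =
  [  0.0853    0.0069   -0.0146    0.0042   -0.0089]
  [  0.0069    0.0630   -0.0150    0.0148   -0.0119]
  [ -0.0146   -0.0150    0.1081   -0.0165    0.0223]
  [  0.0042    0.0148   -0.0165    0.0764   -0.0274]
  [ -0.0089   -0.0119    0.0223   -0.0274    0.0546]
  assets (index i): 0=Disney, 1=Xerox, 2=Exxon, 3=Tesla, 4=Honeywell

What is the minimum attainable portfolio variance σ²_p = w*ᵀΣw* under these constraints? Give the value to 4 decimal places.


0.0129

x=Σ⁻¹μ = [1.6380  2.7682  0.7032  2.8747  5.6887]
y=Σ⁻¹𝟙 = [14.2877  17.4778  10.5536  22.4641  31.4160]
a=μᵀx=2.083908  b=𝟙ᵀx=13.672758  c=𝟙ᵀy=96.199227  D=ac−b²=13.526032
λ₁=(c·0.161−b)/D = (96.199227·0.161−13.672758)/13.526032 = 0.134209
λ₂=(a−b·0.161)/D = (2.083908−13.672758·0.161)/13.526032 = -0.008680
w* = 0.134209·x + -0.008680·y:
  w_0 = 0.134209·1.6380 + -0.008680·14.2877 = 0.0958  (Disney)
  w_1 = 0.134209·2.7682 + -0.008680·17.4778 = 0.2198  (Xerox)
  w_2 = 0.134209·0.7032 + -0.008680·10.5536 = 0.0028  (Exxon)
  w_3 = 0.134209·2.8747 + -0.008680·22.4641 = 0.1908  (Tesla)
  w_4 = 0.134209·5.6887 + -0.008680·31.4160 = 0.4908  (Honeywell)
Σw_i=1.0000  μᵀw=0.1610
σ²=wᵀΣw=λ₁·μ_p+λ₂ = 0.134209·0.161 + -0.008680 = 0.012928 ≈ 0.0129


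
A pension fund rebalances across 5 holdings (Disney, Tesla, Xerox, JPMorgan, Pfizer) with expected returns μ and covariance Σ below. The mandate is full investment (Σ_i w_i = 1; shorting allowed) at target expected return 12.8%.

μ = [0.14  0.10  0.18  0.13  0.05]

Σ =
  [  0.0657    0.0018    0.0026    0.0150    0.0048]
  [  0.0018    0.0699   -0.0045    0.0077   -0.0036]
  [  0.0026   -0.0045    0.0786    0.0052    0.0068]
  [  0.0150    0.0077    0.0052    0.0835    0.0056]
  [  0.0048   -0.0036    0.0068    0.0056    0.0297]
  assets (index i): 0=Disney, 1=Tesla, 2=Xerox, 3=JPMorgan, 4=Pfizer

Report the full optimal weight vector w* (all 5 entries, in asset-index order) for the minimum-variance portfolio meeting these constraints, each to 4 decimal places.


0.2308  0.2053  0.2860  0.1222  0.1556

p=Σ⁻¹μ = [1.7292  1.4726  2.1779  0.9137  0.9116]
q=Σ⁻¹𝟙 = [10.8189  15.5977  10.2403  5.9209  30.3512]
a=μᵀp=0.945720  b=𝟙ᵀp=7.204940  c=𝟙ᵀq=72.928960  D=ac−b²=17.059199
λ₁=(c·0.128−b)/D = (72.928960·0.128−7.204940)/17.059199 = 0.124857
λ₂=(a−b·0.128)/D = (0.945720−7.204940·0.128)/17.059199 = 0.001377
w* = 0.124857·p + 0.001377·q:
  w_0 = 0.124857·1.7292 + 0.001377·10.8189 = 0.2308  (Disney)
  w_1 = 0.124857·1.4726 + 0.001377·15.5977 = 0.2053  (Tesla)
  w_2 = 0.124857·2.1779 + 0.001377·10.2403 = 0.2860  (Xerox)
  w_3 = 0.124857·0.9137 + 0.001377·5.9209 = 0.1222  (JPMorgan)
  w_4 = 0.124857·0.9116 + 0.001377·30.3512 = 0.1556  (Pfizer)
Σw_i=1.0000  μᵀw=0.1280
σ²=wᵀΣw=λ₁·μ_p+λ₂ = 0.124857·0.128 + 0.001377 = 0.017359 ≈ 0.0174


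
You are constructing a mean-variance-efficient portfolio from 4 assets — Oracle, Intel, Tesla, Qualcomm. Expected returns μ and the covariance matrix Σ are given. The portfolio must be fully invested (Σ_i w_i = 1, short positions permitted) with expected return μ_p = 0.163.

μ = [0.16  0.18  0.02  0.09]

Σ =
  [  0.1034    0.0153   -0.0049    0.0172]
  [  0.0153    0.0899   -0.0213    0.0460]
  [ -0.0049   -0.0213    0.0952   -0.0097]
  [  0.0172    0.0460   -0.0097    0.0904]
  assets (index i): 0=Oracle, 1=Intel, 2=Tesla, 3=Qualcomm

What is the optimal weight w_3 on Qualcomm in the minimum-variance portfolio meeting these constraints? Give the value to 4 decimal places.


-0.1260

u=Σ⁻¹μ = [1.3137  2.0653  0.7165  -0.2284]
v=Σ⁻¹𝟙 = [7.8528  9.9977  13.7521  5.9561]
a=μᵀu=0.575722  b=𝟙ᵀu=3.867118  c=𝟙ᵀv=37.558714  D=ac−b²=6.668771
λ₁=(c·0.163−b)/D = (37.558714·0.163−3.867118)/6.668771 = 0.338136
λ₂=(a−b·0.163)/D = (0.575722−3.867118·0.163)/6.668771 = -0.008190
w* = 0.338136·u + -0.008190·v:
  w_0 = 0.338136·1.3137 + -0.008190·7.8528 = 0.3799  (Oracle)
  w_1 = 0.338136·2.0653 + -0.008190·9.9977 = 0.6165  (Intel)
  w_2 = 0.338136·0.7165 + -0.008190·13.7521 = 0.1296  (Tesla)
  w_3 = 0.338136·-0.2284 + -0.008190·5.9561 = -0.1260  (Qualcomm)
Σw_i=1.0000  μᵀw=0.1630
σ²=wᵀΣw=λ₁·μ_p+λ₂ = 0.338136·0.163 + -0.008190 = 0.046926 ≈ 0.0469


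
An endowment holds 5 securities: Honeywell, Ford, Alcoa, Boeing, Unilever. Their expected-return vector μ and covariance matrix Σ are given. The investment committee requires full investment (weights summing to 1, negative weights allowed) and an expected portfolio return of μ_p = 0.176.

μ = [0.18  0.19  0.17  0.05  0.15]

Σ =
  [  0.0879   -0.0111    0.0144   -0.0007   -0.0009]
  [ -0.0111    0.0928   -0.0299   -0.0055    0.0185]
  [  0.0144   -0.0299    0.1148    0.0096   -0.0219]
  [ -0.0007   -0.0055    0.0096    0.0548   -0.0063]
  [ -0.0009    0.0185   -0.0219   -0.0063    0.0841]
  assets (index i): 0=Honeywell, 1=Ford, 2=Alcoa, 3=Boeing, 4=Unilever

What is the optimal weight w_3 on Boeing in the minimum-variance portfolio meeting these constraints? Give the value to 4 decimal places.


-0.0082

u=Σ⁻¹μ = [2.0557  2.6898  2.1920  1.0388  1.8625]
v=Σ⁻¹𝟙 = [11.5345  14.4889  11.9791  19.2907  13.3913]
a=μᵀu=1.585044  b=𝟙ᵀu=9.838775  c=𝟙ᵀv=70.684468  D=ac−b²=15.236535
λ₁=(c·0.176−b)/D = (70.684468·0.176−9.838775)/15.236535 = 0.170754
λ₂=(a−b·0.176)/D = (1.585044−9.838775·0.176)/15.236535 = -0.009620
w* = 0.170754·u + -0.009620·v:
  w_0 = 0.170754·2.0557 + -0.009620·11.5345 = 0.2401  (Honeywell)
  w_1 = 0.170754·2.6898 + -0.009620·14.4889 = 0.3199  (Ford)
  w_2 = 0.170754·2.1920 + -0.009620·11.9791 = 0.2590  (Alcoa)
  w_3 = 0.170754·1.0388 + -0.009620·19.2907 = -0.0082  (Boeing)
  w_4 = 0.170754·1.8625 + -0.009620·13.3913 = 0.1892  (Unilever)
Σw_i=1.0000  μᵀw=0.1760
σ²=wᵀΣw=λ₁·μ_p+λ₂ = 0.170754·0.176 + -0.009620 = 0.020432 ≈ 0.0204


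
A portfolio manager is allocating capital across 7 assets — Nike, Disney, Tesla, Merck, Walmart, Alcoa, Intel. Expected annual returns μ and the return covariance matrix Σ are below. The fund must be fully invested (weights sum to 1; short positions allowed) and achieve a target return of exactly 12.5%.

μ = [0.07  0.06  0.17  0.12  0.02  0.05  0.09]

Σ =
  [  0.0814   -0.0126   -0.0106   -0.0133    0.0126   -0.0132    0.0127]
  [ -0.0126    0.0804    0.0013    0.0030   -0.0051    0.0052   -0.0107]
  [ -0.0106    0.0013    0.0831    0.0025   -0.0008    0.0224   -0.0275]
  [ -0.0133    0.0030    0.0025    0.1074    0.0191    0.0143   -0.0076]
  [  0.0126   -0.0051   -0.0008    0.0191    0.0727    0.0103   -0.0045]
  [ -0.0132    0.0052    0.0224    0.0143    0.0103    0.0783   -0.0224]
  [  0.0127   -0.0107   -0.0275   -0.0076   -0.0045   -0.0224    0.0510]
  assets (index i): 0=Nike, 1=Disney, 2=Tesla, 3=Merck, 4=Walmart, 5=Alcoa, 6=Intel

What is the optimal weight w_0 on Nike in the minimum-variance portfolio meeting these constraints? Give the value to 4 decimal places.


p=Σ⁻¹μ = [1.2012  1.3197  3.2747  1.3433  -0.0108  0.7243  4.0256]
q=Σ⁻¹𝟙 = [14.0964  19.1545  22.8352  8.8529  10.8667  16.2702  41.8535]
a=μᵀp=1.279469  b=𝟙ᵀp=11.878002  c=𝟙ᵀq=133.929358  D=ac−b²=30.271584
λ₁=(c·0.125−b)/D = (133.929358·0.125−11.878002)/30.271584 = 0.160651
λ₂=(a−b·0.125)/D = (1.279469−11.878002·0.125)/30.271584 = -0.006781
w* = 0.160651·p + -0.006781·q:
  w_0 = 0.160651·1.2012 + -0.006781·14.0964 = 0.0974  (Nike)
  w_1 = 0.160651·1.3197 + -0.006781·19.1545 = 0.0821  (Disney)
  w_2 = 0.160651·3.2747 + -0.006781·22.8352 = 0.3712  (Tesla)
  w_3 = 0.160651·1.3433 + -0.006781·8.8529 = 0.1558  (Merck)
  w_4 = 0.160651·-0.0108 + -0.006781·10.8667 = -0.0754  (Walmart)
  w_5 = 0.160651·0.7243 + -0.006781·16.2702 = 0.0060  (Alcoa)
  w_6 = 0.160651·4.0256 + -0.006781·41.8535 = 0.3629  (Intel)
Σw_i=1.0000  μᵀw=0.1250
σ²=wᵀΣw=λ₁·μ_p+λ₂ = 0.160651·0.125 + -0.006781 = 0.013300 ≈ 0.0133

0.0974


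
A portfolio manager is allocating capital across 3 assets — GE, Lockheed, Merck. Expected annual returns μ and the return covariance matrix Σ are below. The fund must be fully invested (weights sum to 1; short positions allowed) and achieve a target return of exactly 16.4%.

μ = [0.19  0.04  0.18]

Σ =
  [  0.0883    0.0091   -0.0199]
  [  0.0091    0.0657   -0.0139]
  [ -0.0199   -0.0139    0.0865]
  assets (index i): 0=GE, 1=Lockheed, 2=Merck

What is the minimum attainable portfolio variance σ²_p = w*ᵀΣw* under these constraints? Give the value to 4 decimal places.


p=Σ⁻¹μ = [2.7052  0.8344  2.8374]
q=Σ⁻¹𝟙 = [13.4914  17.0337  17.4017]
a=μᵀp=1.058094  b=𝟙ᵀp=6.377009  c=𝟙ᵀq=47.926720  D=ac−b²=10.044716
λ₁=(c·0.164−b)/D = (47.926720·0.164−6.377009)/10.044716 = 0.147637
λ₂=(a−b·0.164)/D = (1.058094−6.377009·0.164)/10.044716 = 0.001221
w* = 0.147637·p + 0.001221·q:
  w_0 = 0.147637·2.7052 + 0.001221·13.4914 = 0.4159  (GE)
  w_1 = 0.147637·0.8344 + 0.001221·17.0337 = 0.1440  (Lockheed)
  w_2 = 0.147637·2.8374 + 0.001221·17.4017 = 0.4401  (Merck)
Σw_i=1.0000  μᵀw=0.1640
σ²=wᵀΣw=λ₁·μ_p+λ₂ = 0.147637·0.164 + 0.001221 = 0.025433 ≈ 0.0254

0.0254


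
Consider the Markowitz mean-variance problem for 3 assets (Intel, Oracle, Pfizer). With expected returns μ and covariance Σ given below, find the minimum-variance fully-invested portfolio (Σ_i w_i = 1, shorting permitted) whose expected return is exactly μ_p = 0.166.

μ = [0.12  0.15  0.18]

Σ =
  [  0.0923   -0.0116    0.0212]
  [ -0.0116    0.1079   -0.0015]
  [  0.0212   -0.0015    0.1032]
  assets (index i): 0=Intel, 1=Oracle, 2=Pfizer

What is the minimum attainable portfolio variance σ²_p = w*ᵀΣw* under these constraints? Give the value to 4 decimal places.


0.0500

g=Σ⁻¹μ = [1.1410  1.5341  1.5321]
h=Σ⁻¹𝟙 = [10.3819  10.4911  7.7097]
a=μᵀg=0.642819  b=𝟙ᵀg=4.207247  c=𝟙ᵀh=28.582764  D=ac−b²=0.672623
λ₁=(c·0.166−b)/D = (28.582764·0.166−4.207247)/0.672623 = 0.799098
λ₂=(a−b·0.166)/D = (0.642819−4.207247·0.166)/0.672623 = -0.082637
w* = 0.799098·g + -0.082637·h:
  w_0 = 0.799098·1.1410 + -0.082637·10.3819 = 0.0538  (Intel)
  w_1 = 0.799098·1.5341 + -0.082637·10.4911 = 0.3590  (Oracle)
  w_2 = 0.799098·1.5321 + -0.082637·7.7097 = 0.5872  (Pfizer)
Σw_i=1.0000  μᵀw=0.1660
σ²=wᵀΣw=λ₁·μ_p+λ₂ = 0.799098·0.166 + -0.082637 = 0.050013 ≈ 0.0500


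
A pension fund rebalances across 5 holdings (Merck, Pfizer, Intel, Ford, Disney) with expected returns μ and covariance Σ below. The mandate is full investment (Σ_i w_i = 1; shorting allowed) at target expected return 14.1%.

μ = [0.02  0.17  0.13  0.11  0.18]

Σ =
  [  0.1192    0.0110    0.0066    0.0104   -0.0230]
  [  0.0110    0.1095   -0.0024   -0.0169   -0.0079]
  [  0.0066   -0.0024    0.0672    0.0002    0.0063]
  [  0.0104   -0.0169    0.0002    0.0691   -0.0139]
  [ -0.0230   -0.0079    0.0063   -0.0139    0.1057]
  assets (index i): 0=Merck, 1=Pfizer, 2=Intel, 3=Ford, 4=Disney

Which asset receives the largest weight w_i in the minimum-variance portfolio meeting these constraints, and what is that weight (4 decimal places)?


p=Σ⁻¹μ = [0.0568  2.1266  1.8007  2.5204  2.0984]
q=Σ⁻¹𝟙 = [7.4739  12.6225  13.2506  19.1638  13.7608]
a=μᵀp=1.251696  b=𝟙ᵀp=8.602844  c=𝟙ᵀq=66.271627  D=ac−b²=8.943005
λ₁=(c·0.141−b)/D = (66.271627·0.141−8.602844)/8.943005 = 0.082909
λ₂=(a−b·0.141)/D = (1.251696−8.602844·0.141)/8.943005 = 0.004327
w* = 0.082909·p + 0.004327·q:
  w_0 = 0.082909·0.0568 + 0.004327·7.4739 = 0.0370  (Merck)
  w_1 = 0.082909·2.1266 + 0.004327·12.6225 = 0.2309  (Pfizer)
  w_2 = 0.082909·1.8007 + 0.004327·13.2506 = 0.2066  (Intel)
  w_3 = 0.082909·2.5204 + 0.004327·19.1638 = 0.2919  (Ford)
  w_4 = 0.082909·2.0984 + 0.004327·13.7608 = 0.2335  (Disney)
Σw_i=1.0000  μᵀw=0.1410
σ²=wᵀΣw=λ₁·μ_p+λ₂ = 0.082909·0.141 + 0.004327 = 0.016017 ≈ 0.0160

Ford (0.2919)


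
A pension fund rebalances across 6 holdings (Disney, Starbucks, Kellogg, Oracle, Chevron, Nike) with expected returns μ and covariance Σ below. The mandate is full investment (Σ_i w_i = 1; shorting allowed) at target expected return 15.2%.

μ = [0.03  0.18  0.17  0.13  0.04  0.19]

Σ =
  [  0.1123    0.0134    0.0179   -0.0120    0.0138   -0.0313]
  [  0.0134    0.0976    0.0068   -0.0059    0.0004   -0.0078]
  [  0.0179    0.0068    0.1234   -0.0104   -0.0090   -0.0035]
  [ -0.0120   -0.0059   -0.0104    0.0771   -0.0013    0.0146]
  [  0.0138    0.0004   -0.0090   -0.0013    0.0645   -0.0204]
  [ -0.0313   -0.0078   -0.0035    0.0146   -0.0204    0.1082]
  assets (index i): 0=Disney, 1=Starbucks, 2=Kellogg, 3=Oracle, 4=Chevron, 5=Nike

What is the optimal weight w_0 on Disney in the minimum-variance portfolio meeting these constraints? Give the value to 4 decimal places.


u=Σ⁻¹μ = [0.3833  1.9514  1.5243  1.7283  1.4360  2.0944]
v=Σ⁻¹𝟙 = [9.4220  10.2608  9.2064  13.9875  19.6808  14.8284]
a=μᵀu=1.301941  b=𝟙ᵀu=9.117716  c=𝟙ᵀv=77.386084  D=ac−b²=17.619361
λ₁=(c·0.152−b)/D = (77.386084·0.152−9.117716)/17.619361 = 0.150117
λ₂=(a−b·0.152)/D = (1.301941−9.117716·0.152)/17.619361 = -0.004765
w* = 0.150117·u + -0.004765·v:
  w_0 = 0.150117·0.3833 + -0.004765·9.4220 = 0.0126  (Disney)
  w_1 = 0.150117·1.9514 + -0.004765·10.2608 = 0.2440  (Starbucks)
  w_2 = 0.150117·1.5243 + -0.004765·9.2064 = 0.1850  (Kellogg)
  w_3 = 0.150117·1.7283 + -0.004765·13.9875 = 0.1928  (Oracle)
  w_4 = 0.150117·1.4360 + -0.004765·19.6808 = 0.1218  (Chevron)
  w_5 = 0.150117·2.0944 + -0.004765·14.8284 = 0.2438  (Nike)
Σw_i=1.0000  μᵀw=0.1520
σ²=wᵀΣw=λ₁·μ_p+λ₂ = 0.150117·0.152 + -0.004765 = 0.018053 ≈ 0.0181

0.0126


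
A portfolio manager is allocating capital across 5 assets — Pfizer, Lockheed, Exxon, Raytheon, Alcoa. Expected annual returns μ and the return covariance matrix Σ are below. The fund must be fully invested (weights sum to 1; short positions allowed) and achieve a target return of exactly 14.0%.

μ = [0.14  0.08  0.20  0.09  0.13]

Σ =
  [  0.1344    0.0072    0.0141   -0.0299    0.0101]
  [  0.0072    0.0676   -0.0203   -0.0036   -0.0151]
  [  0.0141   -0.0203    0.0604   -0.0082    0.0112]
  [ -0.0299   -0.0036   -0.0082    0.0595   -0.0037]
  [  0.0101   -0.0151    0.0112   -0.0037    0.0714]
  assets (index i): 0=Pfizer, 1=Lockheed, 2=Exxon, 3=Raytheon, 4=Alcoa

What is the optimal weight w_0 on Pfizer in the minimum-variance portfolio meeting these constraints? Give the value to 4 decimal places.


x=Σ⁻¹μ = [0.9551  2.8669  4.1049  2.8434  1.7954]
y=Σ⁻¹𝟙 = [8.2890  26.1445  24.0936  26.8678  15.9752]
a=μᵀx=1.673348  b=𝟙ᵀx=12.565613  c=𝟙ᵀy=101.370074  D=ac−b²=11.732801
λ₁=(c·0.140−b)/D = (101.370074·0.140−12.565613)/11.732801 = 0.138603
λ₂=(a−b·0.140)/D = (1.673348−12.565613·0.140)/11.732801 = -0.007316
w* = 0.138603·x + -0.007316·y:
  w_0 = 0.138603·0.9551 + -0.007316·8.2890 = 0.0717  (Pfizer)
  w_1 = 0.138603·2.8669 + -0.007316·26.1445 = 0.2061  (Lockheed)
  w_2 = 0.138603·4.1049 + -0.007316·24.0936 = 0.3927  (Exxon)
  w_3 = 0.138603·2.8434 + -0.007316·26.8678 = 0.1975  (Raytheon)
  w_4 = 0.138603·1.7954 + -0.007316·15.9752 = 0.1320  (Alcoa)
Σw_i=1.0000  μᵀw=0.1400
σ²=wᵀΣw=λ₁·μ_p+λ₂ = 0.138603·0.140 + -0.007316 = 0.012088 ≈ 0.0121

0.0717


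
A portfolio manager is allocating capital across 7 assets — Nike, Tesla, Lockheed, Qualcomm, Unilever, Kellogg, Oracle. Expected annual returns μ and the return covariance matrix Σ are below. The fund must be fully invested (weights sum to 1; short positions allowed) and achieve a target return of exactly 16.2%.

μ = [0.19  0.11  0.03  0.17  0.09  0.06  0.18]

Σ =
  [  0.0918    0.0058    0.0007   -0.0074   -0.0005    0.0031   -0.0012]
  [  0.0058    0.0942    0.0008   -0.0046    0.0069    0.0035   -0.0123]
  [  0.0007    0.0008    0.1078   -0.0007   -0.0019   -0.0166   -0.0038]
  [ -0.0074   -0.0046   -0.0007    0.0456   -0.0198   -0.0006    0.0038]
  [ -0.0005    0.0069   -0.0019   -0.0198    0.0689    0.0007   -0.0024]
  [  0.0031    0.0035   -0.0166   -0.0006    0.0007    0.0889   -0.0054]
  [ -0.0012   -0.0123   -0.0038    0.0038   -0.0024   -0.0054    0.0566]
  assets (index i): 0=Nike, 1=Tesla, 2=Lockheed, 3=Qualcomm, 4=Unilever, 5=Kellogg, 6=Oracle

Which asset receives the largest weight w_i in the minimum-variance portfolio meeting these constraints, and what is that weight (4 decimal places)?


p=Σ⁻¹μ = [2.4237  1.4807  0.5894  5.2215  2.8035  0.8645  3.4437]
q=Σ⁻¹𝟙 = [12.7485  11.9015  12.6737  34.3123  24.2284  14.0451  21.4391]
a=μᵀp=2.452764  b=𝟙ᵀp=16.826971  c=𝟙ᵀq=131.348529  D=ac−b²=39.020004
λ₁=(c·0.162−b)/D = (131.348529·0.162−16.826971)/39.020004 = 0.114082
λ₂=(a−b·0.162)/D = (2.452764−16.826971·0.162)/39.020004 = -0.007002
w* = 0.114082·p + -0.007002·q:
  w_0 = 0.114082·2.4237 + -0.007002·12.7485 = 0.1872  (Nike)
  w_1 = 0.114082·1.4807 + -0.007002·11.9015 = 0.0856  (Tesla)
  w_2 = 0.114082·0.5894 + -0.007002·12.6737 = -0.0215  (Lockheed)
  w_3 = 0.114082·5.2215 + -0.007002·34.3123 = 0.3554  (Qualcomm)
  w_4 = 0.114082·2.8035 + -0.007002·24.2284 = 0.1502  (Unilever)
  w_5 = 0.114082·0.8645 + -0.007002·14.0451 = 0.0003  (Kellogg)
  w_6 = 0.114082·3.4437 + -0.007002·21.4391 = 0.2428  (Oracle)
Σw_i=1.0000  μᵀw=0.1620
σ²=wᵀΣw=λ₁·μ_p+λ₂ = 0.114082·0.162 + -0.007002 = 0.011480 ≈ 0.0115

Qualcomm (0.3554)


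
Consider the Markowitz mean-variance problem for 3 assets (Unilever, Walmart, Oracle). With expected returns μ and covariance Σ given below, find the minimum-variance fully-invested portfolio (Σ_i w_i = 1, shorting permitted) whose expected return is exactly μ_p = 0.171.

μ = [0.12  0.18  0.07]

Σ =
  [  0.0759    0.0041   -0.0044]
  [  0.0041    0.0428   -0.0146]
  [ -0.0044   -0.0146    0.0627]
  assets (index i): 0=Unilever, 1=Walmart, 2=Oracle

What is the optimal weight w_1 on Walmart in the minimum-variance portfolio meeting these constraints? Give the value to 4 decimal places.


0.8742

x=Σ⁻¹μ = [1.4544  4.8687  2.3522]
y=Σ⁻¹𝟙 = [12.9254  30.2816  23.9072]
a=μᵀx=1.215539  b=𝟙ᵀx=8.675236  c=𝟙ᵀy=67.114185  D=ac−b²=6.320202
λ₁=(c·0.171−b)/D = (67.114185·0.171−8.675236)/6.320202 = 0.443228
λ₂=(a−b·0.171)/D = (1.215539−8.675236·0.171)/6.320202 = -0.042392
w* = 0.443228·x + -0.042392·y:
  w_0 = 0.443228·1.4544 + -0.042392·12.9254 = 0.0967  (Unilever)
  w_1 = 0.443228·4.8687 + -0.042392·30.2816 = 0.8742  (Walmart)
  w_2 = 0.443228·2.3522 + -0.042392·23.9072 = 0.0291  (Oracle)
Σw_i=1.0000  μᵀw=0.1710
σ²=wᵀΣw=λ₁·μ_p+λ₂ = 0.443228·0.171 + -0.042392 = 0.033400 ≈ 0.0334


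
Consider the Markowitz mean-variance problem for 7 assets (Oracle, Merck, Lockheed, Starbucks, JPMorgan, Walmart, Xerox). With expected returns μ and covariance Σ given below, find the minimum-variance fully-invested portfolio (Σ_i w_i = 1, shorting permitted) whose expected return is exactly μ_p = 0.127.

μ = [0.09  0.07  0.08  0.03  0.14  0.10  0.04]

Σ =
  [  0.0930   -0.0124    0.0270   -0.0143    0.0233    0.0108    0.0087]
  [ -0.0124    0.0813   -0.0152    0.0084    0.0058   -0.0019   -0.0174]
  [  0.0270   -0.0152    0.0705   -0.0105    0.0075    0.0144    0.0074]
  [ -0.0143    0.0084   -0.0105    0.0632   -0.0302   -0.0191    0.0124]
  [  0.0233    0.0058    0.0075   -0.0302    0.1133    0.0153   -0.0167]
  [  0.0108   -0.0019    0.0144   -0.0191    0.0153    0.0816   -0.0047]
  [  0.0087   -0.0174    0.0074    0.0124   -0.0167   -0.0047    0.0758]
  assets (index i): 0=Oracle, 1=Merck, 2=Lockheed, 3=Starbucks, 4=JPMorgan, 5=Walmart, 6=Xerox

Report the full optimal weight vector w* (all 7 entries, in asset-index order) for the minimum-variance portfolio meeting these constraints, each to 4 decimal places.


g=Σ⁻¹μ = [0.5206  1.0535  0.9212  1.4531  1.3569  1.1476  0.7522]
h=Σ⁻¹𝟙 = [6.7824  15.6894  13.0203  24.8012  12.6398  13.6849  14.3207]
a=μᵀg=0.572710  b=𝟙ᵀg=7.205234  c=𝟙ᵀh=100.938823  D=ac−b²=5.893289
λ₁=(c·0.127−b)/D = (100.938823·0.127−7.205234)/5.893289 = 0.952608
λ₂=(a−b·0.127)/D = (0.572710−7.205234·0.127)/5.893289 = -0.058092
w* = 0.952608·g + -0.058092·h:
  w_0 = 0.952608·0.5206 + -0.058092·6.7824 = 0.1019  (Oracle)
  w_1 = 0.952608·1.0535 + -0.058092·15.6894 = 0.0922  (Merck)
  w_2 = 0.952608·0.9212 + -0.058092·13.0203 = 0.1212  (Lockheed)
  w_3 = 0.952608·1.4531 + -0.058092·24.8012 = -0.0565  (Starbucks)
  w_4 = 0.952608·1.3569 + -0.058092·12.6398 = 0.5583  (JPMorgan)
  w_5 = 0.952608·1.1476 + -0.058092·13.6849 = 0.2982  (Walmart)
  w_6 = 0.952608·0.7522 + -0.058092·14.3207 = -0.1153  (Xerox)
Σw_i=1.0000  μᵀw=0.1270
σ²=wᵀΣw=λ₁·μ_p+λ₂ = 0.952608·0.127 + -0.058092 = 0.062889 ≈ 0.0629

0.1019  0.0922  0.1212  -0.0565  0.5583  0.2982  -0.1153


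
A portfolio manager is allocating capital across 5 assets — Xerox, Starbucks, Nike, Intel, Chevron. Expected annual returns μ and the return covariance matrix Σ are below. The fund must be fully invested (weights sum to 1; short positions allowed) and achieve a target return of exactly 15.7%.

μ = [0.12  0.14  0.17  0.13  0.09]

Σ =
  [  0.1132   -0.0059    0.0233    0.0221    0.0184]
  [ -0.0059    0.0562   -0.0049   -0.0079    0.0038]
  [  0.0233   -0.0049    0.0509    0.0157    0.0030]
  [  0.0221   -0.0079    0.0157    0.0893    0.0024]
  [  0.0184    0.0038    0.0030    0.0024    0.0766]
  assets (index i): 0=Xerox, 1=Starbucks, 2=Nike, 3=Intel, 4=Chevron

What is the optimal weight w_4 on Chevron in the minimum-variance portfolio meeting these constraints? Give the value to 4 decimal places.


-0.0233

g=Σ⁻¹μ = [0.2201  2.8842  3.1342  1.0833  0.8223]
h=Σ⁻¹𝟙 = [2.9695  20.1357  16.8347  9.0053  10.4011]
a=μᵀg=1.177841  b=𝟙ᵀg=8.144049  c=𝟙ᵀh=59.346493  D=ac−b²=3.575202
λ₁=(c·0.157−b)/D = (59.346493·0.157−8.144049)/3.575202 = 0.328191
λ₂=(a−b·0.157)/D = (1.177841−8.144049·0.157)/3.575202 = -0.028187
w* = 0.328191·g + -0.028187·h:
  w_0 = 0.328191·0.2201 + -0.028187·2.9695 = -0.0115  (Xerox)
  w_1 = 0.328191·2.8842 + -0.028187·20.1357 = 0.3790  (Starbucks)
  w_2 = 0.328191·3.1342 + -0.028187·16.8347 = 0.5541  (Nike)
  w_3 = 0.328191·1.0833 + -0.028187·9.0053 = 0.1017  (Intel)
  w_4 = 0.328191·0.8223 + -0.028187·10.4011 = -0.0233  (Chevron)
Σw_i=1.0000  μᵀw=0.1570
σ²=wᵀΣw=λ₁·μ_p+λ₂ = 0.328191·0.157 + -0.028187 = 0.023339 ≈ 0.0233
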